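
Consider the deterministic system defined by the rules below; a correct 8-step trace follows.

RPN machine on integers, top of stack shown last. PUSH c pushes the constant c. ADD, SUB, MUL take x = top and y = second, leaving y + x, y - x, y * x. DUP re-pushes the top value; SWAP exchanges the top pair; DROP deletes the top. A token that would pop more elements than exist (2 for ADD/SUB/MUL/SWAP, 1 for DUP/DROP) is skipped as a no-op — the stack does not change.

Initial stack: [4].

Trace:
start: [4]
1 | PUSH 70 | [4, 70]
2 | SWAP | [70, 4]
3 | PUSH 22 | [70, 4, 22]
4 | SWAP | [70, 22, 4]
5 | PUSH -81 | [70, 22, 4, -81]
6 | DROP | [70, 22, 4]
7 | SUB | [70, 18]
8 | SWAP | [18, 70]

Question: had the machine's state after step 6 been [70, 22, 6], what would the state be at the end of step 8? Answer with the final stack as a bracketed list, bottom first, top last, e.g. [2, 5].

[16, 70]

state after step 6 := [70, 22, 6]
7 | SUB | [70, 16]
8 | SWAP | [16, 70]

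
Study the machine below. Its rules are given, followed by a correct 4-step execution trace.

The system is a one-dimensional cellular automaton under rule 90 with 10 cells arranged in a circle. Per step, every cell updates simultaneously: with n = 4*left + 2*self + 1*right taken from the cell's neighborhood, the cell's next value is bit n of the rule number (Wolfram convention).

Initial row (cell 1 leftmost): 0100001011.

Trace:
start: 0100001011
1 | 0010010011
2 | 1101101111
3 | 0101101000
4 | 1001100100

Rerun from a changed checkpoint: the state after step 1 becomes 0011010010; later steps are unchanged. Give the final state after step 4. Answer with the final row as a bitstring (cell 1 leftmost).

1001000110

state after step 1 := 0011010010
2 | 0111001101
3 | 0101111100
4 | 1001000110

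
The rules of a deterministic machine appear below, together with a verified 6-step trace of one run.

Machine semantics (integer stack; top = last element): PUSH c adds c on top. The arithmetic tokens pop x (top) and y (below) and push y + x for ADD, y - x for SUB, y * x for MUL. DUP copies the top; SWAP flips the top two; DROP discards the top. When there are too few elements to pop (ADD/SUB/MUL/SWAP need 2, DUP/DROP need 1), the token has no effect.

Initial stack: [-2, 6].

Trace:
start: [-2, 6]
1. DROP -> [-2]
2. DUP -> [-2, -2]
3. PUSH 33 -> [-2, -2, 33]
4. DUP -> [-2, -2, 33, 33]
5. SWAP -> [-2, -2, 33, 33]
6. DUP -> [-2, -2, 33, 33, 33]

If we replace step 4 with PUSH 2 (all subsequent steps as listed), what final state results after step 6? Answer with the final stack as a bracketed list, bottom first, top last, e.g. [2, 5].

[-2, -2, 2, 33, 33]

(re-executing from step 4 with the substitution; state before step 4: [-2, -2, 33])
4. PUSH 2 -> [-2, -2, 33, 2]
5. SWAP -> [-2, -2, 2, 33]
6. DUP -> [-2, -2, 2, 33, 33]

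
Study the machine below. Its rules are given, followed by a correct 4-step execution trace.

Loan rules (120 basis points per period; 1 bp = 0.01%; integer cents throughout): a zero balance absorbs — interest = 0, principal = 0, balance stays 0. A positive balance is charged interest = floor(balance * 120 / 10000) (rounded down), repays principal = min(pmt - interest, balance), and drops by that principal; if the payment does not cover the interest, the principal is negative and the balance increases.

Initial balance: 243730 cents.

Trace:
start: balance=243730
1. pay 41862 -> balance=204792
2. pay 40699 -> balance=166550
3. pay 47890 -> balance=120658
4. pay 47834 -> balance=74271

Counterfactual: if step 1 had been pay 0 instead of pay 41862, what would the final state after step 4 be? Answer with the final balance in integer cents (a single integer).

(re-executing from step 1 with the substitution; state before step 1: balance=243730)
1. pay 0 -> balance=246654
2. pay 40699 -> balance=208914
3. pay 47890 -> balance=163530
4. pay 47834 -> balance=117658

117658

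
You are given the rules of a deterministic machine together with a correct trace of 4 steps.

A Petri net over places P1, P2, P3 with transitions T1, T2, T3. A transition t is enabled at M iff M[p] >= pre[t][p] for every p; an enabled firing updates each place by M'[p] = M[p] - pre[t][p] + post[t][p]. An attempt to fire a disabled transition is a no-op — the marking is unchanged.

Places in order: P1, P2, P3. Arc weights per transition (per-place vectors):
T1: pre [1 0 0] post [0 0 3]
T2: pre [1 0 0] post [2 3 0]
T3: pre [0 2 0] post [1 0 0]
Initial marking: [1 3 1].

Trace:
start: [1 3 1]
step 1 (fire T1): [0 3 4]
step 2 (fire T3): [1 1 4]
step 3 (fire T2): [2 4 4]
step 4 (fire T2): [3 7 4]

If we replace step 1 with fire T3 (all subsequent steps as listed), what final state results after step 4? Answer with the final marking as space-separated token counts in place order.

4 7 1

(re-executing from step 1 with the substitution; state before step 1: [1 3 1])
step 1 (fire T3): [2 1 1]
step 2 (fire T3): [2 1 1]
step 3 (fire T2): [3 4 1]
step 4 (fire T2): [4 7 1]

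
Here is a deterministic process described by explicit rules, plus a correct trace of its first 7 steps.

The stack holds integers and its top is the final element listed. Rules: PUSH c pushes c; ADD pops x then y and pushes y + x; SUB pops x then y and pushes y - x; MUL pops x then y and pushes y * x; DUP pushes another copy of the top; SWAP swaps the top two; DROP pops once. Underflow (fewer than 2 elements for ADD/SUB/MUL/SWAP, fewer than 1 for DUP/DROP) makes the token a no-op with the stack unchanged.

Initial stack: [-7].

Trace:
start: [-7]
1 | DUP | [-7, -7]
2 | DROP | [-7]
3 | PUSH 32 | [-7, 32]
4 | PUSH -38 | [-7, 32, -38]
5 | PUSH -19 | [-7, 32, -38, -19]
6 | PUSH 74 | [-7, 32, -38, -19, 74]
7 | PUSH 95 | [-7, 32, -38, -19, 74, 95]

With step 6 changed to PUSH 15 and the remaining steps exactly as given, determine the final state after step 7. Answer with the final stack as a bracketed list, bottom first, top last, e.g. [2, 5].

[-7, 32, -38, -19, 15, 95]

(re-executing from step 6 with the substitution; state before step 6: [-7, 32, -38, -19])
6 | PUSH 15 | [-7, 32, -38, -19, 15]
7 | PUSH 95 | [-7, 32, -38, -19, 15, 95]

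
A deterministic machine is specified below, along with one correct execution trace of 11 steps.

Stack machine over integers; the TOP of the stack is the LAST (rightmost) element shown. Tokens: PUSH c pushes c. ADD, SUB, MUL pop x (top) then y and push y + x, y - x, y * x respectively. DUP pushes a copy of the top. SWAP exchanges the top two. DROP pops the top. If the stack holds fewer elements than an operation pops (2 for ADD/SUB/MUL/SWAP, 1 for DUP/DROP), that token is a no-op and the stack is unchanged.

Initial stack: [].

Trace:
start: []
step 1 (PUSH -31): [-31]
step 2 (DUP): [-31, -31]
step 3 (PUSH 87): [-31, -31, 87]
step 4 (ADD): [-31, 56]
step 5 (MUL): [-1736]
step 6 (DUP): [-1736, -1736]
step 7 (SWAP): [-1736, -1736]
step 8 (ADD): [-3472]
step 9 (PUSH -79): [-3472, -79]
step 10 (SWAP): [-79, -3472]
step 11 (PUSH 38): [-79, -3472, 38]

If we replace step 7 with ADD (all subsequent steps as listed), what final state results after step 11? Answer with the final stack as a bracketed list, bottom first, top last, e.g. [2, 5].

(re-executing from step 7 with the substitution; state before step 7: [-1736, -1736])
step 7 (ADD): [-3472]
step 8 (ADD): [-3472]
step 9 (PUSH -79): [-3472, -79]
step 10 (SWAP): [-79, -3472]
step 11 (PUSH 38): [-79, -3472, 38]

[-79, -3472, 38]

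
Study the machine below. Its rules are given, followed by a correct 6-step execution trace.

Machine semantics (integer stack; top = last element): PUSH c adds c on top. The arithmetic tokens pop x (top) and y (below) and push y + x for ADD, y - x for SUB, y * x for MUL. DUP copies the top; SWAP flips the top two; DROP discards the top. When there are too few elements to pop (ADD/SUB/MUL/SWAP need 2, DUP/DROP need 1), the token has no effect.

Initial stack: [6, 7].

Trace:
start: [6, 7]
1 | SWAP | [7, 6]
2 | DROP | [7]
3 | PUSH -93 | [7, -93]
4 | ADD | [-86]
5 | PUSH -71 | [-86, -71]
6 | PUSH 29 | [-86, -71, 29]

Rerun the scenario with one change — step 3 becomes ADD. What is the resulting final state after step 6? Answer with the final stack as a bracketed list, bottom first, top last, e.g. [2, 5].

(re-executing from step 3 with the substitution; state before step 3: [7])
3 | ADD | [7]
4 | ADD | [7]
5 | PUSH -71 | [7, -71]
6 | PUSH 29 | [7, -71, 29]

[7, -71, 29]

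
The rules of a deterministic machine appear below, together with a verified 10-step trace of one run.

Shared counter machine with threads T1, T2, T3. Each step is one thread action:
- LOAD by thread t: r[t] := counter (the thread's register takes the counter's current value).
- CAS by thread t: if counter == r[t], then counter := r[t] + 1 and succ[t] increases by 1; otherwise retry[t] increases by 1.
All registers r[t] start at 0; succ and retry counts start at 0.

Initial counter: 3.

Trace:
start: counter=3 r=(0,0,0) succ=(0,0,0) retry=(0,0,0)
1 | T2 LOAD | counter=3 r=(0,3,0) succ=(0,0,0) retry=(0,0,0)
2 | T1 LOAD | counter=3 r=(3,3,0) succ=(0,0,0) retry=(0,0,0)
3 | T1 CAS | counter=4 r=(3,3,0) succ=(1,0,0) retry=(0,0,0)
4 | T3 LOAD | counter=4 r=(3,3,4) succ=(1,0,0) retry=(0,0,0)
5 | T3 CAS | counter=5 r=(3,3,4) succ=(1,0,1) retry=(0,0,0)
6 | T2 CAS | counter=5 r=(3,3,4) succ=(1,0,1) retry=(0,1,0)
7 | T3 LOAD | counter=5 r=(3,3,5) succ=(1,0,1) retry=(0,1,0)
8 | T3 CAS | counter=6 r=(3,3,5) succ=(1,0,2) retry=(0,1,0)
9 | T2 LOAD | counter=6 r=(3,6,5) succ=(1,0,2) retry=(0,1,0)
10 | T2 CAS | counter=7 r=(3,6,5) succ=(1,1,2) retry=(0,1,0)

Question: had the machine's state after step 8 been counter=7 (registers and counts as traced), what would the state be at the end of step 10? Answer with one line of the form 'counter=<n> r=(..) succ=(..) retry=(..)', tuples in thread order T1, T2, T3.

state after step 8 := counter=7 r=(3,3,5) succ=(1,0,2) retry=(0,1,0)
9 | T2 LOAD | counter=7 r=(3,7,5) succ=(1,0,2) retry=(0,1,0)
10 | T2 CAS | counter=8 r=(3,7,5) succ=(1,1,2) retry=(0,1,0)

counter=8 r=(3,7,5) succ=(1,1,2) retry=(0,1,0)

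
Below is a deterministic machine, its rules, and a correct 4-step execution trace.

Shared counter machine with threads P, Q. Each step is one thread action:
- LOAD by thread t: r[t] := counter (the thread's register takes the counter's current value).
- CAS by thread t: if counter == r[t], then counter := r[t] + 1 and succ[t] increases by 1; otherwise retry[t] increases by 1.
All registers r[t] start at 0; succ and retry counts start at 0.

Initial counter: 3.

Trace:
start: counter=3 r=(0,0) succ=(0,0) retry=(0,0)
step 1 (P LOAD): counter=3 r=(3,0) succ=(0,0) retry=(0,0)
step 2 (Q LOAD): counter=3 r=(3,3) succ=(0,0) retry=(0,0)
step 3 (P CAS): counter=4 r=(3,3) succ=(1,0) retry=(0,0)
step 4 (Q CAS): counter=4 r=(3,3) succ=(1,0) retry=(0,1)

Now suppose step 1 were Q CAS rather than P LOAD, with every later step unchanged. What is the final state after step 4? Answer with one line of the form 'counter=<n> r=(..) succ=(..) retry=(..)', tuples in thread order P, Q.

(re-executing from step 1 with the substitution; state before step 1: counter=3 r=(0,0) succ=(0,0) retry=(0,0))
step 1 (Q CAS): counter=3 r=(0,0) succ=(0,0) retry=(0,1)
step 2 (Q LOAD): counter=3 r=(0,3) succ=(0,0) retry=(0,1)
step 3 (P CAS): counter=3 r=(0,3) succ=(0,0) retry=(1,1)
step 4 (Q CAS): counter=4 r=(0,3) succ=(0,1) retry=(1,1)

counter=4 r=(0,3) succ=(0,1) retry=(1,1)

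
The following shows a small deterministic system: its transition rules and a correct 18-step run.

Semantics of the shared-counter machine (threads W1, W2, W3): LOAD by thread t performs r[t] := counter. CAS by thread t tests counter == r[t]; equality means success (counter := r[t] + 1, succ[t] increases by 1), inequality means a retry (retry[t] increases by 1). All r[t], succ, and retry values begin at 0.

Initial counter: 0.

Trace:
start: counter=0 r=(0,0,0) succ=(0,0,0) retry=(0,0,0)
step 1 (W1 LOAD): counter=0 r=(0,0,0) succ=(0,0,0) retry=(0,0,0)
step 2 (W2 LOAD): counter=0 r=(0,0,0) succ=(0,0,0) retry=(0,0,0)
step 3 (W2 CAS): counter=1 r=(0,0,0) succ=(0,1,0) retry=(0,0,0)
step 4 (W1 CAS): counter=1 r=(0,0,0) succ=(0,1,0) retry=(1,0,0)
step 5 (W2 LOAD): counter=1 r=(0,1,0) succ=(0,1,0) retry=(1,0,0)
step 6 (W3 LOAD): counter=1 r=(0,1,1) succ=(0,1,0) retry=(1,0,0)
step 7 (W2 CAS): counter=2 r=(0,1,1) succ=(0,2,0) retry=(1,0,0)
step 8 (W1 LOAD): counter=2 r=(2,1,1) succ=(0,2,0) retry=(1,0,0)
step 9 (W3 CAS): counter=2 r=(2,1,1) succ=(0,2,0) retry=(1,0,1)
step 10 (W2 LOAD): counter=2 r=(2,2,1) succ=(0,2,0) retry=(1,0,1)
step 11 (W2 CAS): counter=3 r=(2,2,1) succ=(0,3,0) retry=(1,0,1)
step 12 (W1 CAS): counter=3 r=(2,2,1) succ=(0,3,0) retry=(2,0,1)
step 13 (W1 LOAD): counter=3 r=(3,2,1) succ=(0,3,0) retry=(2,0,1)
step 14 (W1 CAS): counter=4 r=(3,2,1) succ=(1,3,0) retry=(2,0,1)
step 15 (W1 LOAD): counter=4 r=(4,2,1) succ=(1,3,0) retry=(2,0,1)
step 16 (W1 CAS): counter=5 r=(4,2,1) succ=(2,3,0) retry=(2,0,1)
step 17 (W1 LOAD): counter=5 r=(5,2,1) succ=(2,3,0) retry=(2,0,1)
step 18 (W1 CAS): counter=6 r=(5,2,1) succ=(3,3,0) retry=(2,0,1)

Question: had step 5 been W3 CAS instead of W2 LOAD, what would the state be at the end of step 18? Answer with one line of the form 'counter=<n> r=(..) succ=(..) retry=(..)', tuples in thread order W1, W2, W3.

(re-executing from step 5 with the substitution; state before step 5: counter=1 r=(0,0,0) succ=(0,1,0) retry=(1,0,0))
step 5 (W3 CAS): counter=1 r=(0,0,0) succ=(0,1,0) retry=(1,0,1)
step 6 (W3 LOAD): counter=1 r=(0,0,1) succ=(0,1,0) retry=(1,0,1)
step 7 (W2 CAS): counter=1 r=(0,0,1) succ=(0,1,0) retry=(1,1,1)
step 8 (W1 LOAD): counter=1 r=(1,0,1) succ=(0,1,0) retry=(1,1,1)
step 9 (W3 CAS): counter=2 r=(1,0,1) succ=(0,1,1) retry=(1,1,1)
step 10 (W2 LOAD): counter=2 r=(1,2,1) succ=(0,1,1) retry=(1,1,1)
step 11 (W2 CAS): counter=3 r=(1,2,1) succ=(0,2,1) retry=(1,1,1)
step 12 (W1 CAS): counter=3 r=(1,2,1) succ=(0,2,1) retry=(2,1,1)
step 13 (W1 LOAD): counter=3 r=(3,2,1) succ=(0,2,1) retry=(2,1,1)
step 14 (W1 CAS): counter=4 r=(3,2,1) succ=(1,2,1) retry=(2,1,1)
step 15 (W1 LOAD): counter=4 r=(4,2,1) succ=(1,2,1) retry=(2,1,1)
step 16 (W1 CAS): counter=5 r=(4,2,1) succ=(2,2,1) retry=(2,1,1)
step 17 (W1 LOAD): counter=5 r=(5,2,1) succ=(2,2,1) retry=(2,1,1)
step 18 (W1 CAS): counter=6 r=(5,2,1) succ=(3,2,1) retry=(2,1,1)

counter=6 r=(5,2,1) succ=(3,2,1) retry=(2,1,1)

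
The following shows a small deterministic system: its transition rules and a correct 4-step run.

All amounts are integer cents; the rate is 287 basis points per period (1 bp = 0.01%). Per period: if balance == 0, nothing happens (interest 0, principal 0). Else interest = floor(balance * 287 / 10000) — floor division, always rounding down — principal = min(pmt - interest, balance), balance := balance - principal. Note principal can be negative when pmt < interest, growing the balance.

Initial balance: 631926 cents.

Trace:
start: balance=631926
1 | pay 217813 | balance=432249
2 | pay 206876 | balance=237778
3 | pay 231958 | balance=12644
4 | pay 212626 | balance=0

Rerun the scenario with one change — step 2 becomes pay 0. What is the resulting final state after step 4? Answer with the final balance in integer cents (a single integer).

(re-executing from step 2 with the substitution; state before step 2: balance=432249)
2 | pay 0 | balance=444654
3 | pay 231958 | balance=225457
4 | pay 212626 | balance=19301

19301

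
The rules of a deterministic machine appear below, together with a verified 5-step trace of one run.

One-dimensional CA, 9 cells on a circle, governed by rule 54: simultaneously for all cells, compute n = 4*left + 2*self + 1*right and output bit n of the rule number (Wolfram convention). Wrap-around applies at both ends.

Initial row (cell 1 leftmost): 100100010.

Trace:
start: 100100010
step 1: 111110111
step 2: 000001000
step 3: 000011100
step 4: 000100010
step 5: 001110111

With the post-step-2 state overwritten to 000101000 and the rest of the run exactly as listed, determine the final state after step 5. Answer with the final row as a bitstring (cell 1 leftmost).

state after step 2 := 000101000
step 3: 001111100
step 4: 010000010
step 5: 111000111

111000111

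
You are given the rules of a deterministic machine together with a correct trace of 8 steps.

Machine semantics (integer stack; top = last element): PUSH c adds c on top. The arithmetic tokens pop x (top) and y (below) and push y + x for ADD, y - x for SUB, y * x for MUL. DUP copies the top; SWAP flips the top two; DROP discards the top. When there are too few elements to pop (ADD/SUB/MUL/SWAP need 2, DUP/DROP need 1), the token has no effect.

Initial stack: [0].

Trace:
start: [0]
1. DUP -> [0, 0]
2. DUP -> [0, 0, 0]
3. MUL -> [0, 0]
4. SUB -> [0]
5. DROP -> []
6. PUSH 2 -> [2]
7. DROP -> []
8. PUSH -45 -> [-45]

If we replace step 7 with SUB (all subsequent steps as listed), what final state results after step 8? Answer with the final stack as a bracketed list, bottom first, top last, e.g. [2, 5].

(re-executing from step 7 with the substitution; state before step 7: [2])
7. SUB -> [2]
8. PUSH -45 -> [2, -45]

[2, -45]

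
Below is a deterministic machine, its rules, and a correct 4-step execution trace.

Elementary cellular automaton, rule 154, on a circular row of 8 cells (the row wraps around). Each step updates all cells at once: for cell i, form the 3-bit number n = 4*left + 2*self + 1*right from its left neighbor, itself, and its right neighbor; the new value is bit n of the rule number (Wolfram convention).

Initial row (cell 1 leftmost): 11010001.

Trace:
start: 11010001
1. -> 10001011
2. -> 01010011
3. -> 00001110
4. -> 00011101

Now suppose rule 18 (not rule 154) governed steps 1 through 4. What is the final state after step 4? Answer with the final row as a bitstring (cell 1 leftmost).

(re-executing steps 1..4 under rule 18; state before step 1: 11010001)
1. -> 00001010
2. -> 00010001
3. -> 10101010
4. -> 00000000

00000000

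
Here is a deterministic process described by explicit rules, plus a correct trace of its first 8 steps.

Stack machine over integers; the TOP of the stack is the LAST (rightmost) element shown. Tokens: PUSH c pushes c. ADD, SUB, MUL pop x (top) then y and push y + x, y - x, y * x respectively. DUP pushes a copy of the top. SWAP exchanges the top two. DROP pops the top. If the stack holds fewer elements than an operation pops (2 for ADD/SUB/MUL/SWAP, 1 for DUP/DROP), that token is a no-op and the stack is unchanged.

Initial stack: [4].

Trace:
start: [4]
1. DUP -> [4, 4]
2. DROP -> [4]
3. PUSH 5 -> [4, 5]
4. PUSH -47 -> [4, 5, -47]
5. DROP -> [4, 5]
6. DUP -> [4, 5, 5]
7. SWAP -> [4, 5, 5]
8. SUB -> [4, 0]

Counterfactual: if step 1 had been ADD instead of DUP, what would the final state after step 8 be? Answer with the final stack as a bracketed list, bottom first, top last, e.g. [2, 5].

(re-executing from step 1 with the substitution; state before step 1: [4])
1. ADD -> [4]
2. DROP -> []
3. PUSH 5 -> [5]
4. PUSH -47 -> [5, -47]
5. DROP -> [5]
6. DUP -> [5, 5]
7. SWAP -> [5, 5]
8. SUB -> [0]

[0]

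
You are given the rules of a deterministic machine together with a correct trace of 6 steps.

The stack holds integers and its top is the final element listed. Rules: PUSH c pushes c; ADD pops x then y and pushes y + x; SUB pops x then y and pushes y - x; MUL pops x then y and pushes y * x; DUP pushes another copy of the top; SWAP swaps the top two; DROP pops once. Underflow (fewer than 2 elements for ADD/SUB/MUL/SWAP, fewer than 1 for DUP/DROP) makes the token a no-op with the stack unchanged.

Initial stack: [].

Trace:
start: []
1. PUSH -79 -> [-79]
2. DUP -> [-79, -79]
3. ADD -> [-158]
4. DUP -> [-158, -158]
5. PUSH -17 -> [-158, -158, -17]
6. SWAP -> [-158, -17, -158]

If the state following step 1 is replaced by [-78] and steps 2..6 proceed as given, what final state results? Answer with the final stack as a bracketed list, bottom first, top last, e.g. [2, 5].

[-156, -17, -156]

state after step 1 := [-78]
2. DUP -> [-78, -78]
3. ADD -> [-156]
4. DUP -> [-156, -156]
5. PUSH -17 -> [-156, -156, -17]
6. SWAP -> [-156, -17, -156]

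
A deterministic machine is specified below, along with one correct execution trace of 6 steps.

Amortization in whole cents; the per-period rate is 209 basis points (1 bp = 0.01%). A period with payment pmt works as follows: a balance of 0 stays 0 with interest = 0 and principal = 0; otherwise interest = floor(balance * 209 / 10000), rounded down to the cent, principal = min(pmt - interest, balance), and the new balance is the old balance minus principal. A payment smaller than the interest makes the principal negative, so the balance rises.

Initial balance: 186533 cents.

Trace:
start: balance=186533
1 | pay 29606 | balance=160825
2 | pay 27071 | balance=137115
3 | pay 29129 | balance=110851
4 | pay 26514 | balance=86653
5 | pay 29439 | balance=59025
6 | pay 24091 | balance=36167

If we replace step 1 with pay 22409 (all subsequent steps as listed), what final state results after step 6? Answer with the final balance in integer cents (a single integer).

44149

(re-executing from step 1 with the substitution; state before step 1: balance=186533)
1 | pay 22409 | balance=168022
2 | pay 27071 | balance=144462
3 | pay 29129 | balance=118352
4 | pay 26514 | balance=94311
5 | pay 29439 | balance=66843
6 | pay 24091 | balance=44149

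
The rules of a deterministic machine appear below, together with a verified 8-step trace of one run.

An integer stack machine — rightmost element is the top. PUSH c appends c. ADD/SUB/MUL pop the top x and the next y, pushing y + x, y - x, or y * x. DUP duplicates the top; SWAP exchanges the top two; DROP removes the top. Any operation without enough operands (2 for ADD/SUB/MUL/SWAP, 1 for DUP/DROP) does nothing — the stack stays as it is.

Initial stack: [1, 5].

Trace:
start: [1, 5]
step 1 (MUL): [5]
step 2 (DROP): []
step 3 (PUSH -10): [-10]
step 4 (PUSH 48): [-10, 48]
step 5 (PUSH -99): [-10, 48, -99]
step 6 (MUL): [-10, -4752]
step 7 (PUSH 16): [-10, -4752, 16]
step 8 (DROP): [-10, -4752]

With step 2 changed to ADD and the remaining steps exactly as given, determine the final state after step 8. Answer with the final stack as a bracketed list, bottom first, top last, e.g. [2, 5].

[5, -10, -4752]

(re-executing from step 2 with the substitution; state before step 2: [5])
step 2 (ADD): [5]
step 3 (PUSH -10): [5, -10]
step 4 (PUSH 48): [5, -10, 48]
step 5 (PUSH -99): [5, -10, 48, -99]
step 6 (MUL): [5, -10, -4752]
step 7 (PUSH 16): [5, -10, -4752, 16]
step 8 (DROP): [5, -10, -4752]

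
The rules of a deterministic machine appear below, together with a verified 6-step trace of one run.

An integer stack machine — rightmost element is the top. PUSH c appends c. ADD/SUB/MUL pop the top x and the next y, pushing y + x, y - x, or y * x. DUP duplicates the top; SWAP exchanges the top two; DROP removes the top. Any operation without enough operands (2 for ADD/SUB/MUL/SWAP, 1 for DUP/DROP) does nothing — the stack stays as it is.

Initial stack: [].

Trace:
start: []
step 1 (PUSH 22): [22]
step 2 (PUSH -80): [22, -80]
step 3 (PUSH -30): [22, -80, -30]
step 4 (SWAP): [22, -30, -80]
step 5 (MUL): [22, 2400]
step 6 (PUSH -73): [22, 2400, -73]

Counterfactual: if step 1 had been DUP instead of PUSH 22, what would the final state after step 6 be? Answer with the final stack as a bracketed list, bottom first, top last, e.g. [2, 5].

(re-executing from step 1 with the substitution; state before step 1: [])
step 1 (DUP): []
step 2 (PUSH -80): [-80]
step 3 (PUSH -30): [-80, -30]
step 4 (SWAP): [-30, -80]
step 5 (MUL): [2400]
step 6 (PUSH -73): [2400, -73]

[2400, -73]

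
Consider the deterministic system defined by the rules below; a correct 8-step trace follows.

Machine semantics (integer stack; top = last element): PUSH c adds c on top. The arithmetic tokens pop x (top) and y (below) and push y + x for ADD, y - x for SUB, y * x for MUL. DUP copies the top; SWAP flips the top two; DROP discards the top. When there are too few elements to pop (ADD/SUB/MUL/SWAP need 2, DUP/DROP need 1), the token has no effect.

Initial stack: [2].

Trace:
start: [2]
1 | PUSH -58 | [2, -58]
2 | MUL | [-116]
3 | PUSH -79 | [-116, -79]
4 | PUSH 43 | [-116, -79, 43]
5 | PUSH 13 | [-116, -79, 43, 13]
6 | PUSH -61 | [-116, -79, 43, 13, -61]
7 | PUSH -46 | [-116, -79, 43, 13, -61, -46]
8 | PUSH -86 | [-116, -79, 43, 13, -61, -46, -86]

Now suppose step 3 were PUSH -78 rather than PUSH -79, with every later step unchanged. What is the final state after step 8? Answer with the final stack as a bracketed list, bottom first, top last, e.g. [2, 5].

[-116, -78, 43, 13, -61, -46, -86]

(re-executing from step 3 with the substitution; state before step 3: [-116])
3 | PUSH -78 | [-116, -78]
4 | PUSH 43 | [-116, -78, 43]
5 | PUSH 13 | [-116, -78, 43, 13]
6 | PUSH -61 | [-116, -78, 43, 13, -61]
7 | PUSH -46 | [-116, -78, 43, 13, -61, -46]
8 | PUSH -86 | [-116, -78, 43, 13, -61, -46, -86]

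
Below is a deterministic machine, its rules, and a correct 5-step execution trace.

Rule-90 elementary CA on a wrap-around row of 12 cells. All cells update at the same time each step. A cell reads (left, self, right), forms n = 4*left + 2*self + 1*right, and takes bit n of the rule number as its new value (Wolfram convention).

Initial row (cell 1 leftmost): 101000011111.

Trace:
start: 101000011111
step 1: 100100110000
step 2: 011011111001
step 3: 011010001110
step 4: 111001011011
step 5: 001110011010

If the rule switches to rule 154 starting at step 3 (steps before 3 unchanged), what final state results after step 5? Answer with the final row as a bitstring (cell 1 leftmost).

001111011001

(re-executing steps 3..5 under rule 154; state before step 3: 011011111001)
step 3: 010011110110
step 4: 101111100101
step 5: 001111011001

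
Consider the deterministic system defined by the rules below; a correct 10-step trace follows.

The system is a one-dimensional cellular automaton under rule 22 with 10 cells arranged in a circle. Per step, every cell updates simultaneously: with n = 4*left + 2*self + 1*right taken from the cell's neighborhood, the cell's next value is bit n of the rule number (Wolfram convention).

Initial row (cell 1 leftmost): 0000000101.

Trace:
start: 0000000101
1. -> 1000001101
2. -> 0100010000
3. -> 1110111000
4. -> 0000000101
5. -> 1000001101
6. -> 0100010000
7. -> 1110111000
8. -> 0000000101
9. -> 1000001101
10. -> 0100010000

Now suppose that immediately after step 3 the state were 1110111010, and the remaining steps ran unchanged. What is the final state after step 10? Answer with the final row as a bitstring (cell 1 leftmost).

state after step 3 := 1110111010
4. -> 0000000010
5. -> 0000000111
6. -> 1000001000
7. -> 1100011101
8. -> 0010100000
9. -> 0110110000
10. -> 1000001000

1000001000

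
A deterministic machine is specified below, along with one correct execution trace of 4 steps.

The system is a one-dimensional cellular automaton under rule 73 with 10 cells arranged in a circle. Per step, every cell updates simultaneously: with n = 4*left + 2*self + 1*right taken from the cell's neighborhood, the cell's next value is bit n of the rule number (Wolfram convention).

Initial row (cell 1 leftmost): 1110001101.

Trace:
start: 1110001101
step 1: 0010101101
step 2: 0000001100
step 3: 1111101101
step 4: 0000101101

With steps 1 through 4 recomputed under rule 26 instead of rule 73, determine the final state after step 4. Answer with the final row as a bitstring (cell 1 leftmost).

(re-executing steps 1..4 under rule 26; state before step 1: 1110001101)
step 1: 0001011001
step 2: 1010010110
step 3: 0001100100
step 4: 0011011010

0011011010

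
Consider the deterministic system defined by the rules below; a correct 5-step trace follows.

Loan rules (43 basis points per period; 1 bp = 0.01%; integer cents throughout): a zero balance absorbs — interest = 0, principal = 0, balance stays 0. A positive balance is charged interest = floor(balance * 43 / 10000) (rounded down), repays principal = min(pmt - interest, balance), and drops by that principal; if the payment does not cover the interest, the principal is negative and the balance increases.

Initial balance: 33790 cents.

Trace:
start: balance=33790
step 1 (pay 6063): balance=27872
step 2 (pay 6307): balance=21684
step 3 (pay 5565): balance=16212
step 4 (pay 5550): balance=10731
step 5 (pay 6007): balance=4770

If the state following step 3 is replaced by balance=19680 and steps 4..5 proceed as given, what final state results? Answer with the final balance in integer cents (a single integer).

8268

state after step 3 := balance=19680
step 4 (pay 5550): balance=14214
step 5 (pay 6007): balance=8268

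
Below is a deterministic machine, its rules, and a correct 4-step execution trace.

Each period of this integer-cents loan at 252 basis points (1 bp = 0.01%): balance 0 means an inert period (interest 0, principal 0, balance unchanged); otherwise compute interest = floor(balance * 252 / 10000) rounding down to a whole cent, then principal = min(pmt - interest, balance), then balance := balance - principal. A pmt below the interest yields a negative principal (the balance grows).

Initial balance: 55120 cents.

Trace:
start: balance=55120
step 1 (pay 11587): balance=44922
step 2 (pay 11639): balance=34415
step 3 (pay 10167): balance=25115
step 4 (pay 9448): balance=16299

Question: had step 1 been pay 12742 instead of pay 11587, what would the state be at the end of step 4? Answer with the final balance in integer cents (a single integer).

(re-executing from step 1 with the substitution; state before step 1: balance=55120)
step 1 (pay 12742): balance=43767
step 2 (pay 11639): balance=33230
step 3 (pay 10167): balance=23900
step 4 (pay 9448): balance=15054

15054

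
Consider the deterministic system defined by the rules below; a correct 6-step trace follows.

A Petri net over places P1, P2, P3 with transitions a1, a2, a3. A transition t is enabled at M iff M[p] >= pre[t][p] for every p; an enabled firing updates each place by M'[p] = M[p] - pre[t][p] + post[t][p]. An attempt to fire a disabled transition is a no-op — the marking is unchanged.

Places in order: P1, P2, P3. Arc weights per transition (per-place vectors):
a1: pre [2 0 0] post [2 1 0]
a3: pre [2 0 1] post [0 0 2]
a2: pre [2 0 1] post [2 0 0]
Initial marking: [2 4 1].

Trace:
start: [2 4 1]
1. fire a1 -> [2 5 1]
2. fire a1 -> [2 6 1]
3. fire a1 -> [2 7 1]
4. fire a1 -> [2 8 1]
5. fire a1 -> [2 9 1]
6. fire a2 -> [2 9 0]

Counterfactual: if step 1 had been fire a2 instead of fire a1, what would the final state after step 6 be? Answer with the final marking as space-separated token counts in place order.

2 8 0

(re-executing from step 1 with the substitution; state before step 1: [2 4 1])
1. fire a2 -> [2 4 0]
2. fire a1 -> [2 5 0]
3. fire a1 -> [2 6 0]
4. fire a1 -> [2 7 0]
5. fire a1 -> [2 8 0]
6. fire a2 -> [2 8 0]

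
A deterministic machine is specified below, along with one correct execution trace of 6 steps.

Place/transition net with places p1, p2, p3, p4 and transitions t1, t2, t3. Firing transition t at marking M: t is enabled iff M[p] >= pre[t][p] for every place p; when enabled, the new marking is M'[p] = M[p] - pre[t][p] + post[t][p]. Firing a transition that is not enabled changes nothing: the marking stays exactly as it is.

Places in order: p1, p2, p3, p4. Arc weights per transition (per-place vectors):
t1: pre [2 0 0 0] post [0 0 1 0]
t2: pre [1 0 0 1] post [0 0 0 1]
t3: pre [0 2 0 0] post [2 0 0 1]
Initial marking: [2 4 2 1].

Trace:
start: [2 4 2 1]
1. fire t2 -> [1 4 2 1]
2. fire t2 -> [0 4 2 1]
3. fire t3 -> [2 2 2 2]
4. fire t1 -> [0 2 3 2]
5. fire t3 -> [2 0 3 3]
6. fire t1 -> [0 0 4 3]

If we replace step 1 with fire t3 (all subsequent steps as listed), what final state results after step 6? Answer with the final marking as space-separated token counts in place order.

1 0 4 3

(re-executing from step 1 with the substitution; state before step 1: [2 4 2 1])
1. fire t3 -> [4 2 2 2]
2. fire t2 -> [3 2 2 2]
3. fire t3 -> [5 0 2 3]
4. fire t1 -> [3 0 3 3]
5. fire t3 -> [3 0 3 3]
6. fire t1 -> [1 0 4 3]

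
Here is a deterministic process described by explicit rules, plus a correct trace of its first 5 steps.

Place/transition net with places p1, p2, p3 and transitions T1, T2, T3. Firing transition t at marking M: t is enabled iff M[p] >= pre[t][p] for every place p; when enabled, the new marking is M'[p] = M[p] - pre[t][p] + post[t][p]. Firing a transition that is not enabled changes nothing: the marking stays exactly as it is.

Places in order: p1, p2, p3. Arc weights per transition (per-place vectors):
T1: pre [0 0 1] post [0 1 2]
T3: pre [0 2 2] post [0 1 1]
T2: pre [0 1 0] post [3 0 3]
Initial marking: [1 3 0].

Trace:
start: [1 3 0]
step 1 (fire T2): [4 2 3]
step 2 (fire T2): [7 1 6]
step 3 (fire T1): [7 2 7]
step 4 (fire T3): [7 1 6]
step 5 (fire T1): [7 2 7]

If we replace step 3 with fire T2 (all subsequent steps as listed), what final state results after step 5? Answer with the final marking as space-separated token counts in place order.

(re-executing from step 3 with the substitution; state before step 3: [7 1 6])
step 3 (fire T2): [10 0 9]
step 4 (fire T3): [10 0 9]
step 5 (fire T1): [10 1 10]

10 1 10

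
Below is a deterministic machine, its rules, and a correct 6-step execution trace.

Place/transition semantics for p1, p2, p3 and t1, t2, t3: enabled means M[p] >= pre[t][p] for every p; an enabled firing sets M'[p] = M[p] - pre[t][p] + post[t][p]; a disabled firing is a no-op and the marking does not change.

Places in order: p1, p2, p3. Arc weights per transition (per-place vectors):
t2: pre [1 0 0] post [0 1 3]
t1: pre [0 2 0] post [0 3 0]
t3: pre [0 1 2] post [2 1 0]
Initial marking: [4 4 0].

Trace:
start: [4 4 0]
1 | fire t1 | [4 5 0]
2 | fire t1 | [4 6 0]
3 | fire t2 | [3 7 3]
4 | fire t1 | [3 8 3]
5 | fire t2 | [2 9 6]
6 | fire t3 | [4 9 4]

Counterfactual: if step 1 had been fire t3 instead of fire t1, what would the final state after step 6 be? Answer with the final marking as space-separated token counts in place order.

(re-executing from step 1 with the substitution; state before step 1: [4 4 0])
1 | fire t3 | [4 4 0]
2 | fire t1 | [4 5 0]
3 | fire t2 | [3 6 3]
4 | fire t1 | [3 7 3]
5 | fire t2 | [2 8 6]
6 | fire t3 | [4 8 4]

4 8 4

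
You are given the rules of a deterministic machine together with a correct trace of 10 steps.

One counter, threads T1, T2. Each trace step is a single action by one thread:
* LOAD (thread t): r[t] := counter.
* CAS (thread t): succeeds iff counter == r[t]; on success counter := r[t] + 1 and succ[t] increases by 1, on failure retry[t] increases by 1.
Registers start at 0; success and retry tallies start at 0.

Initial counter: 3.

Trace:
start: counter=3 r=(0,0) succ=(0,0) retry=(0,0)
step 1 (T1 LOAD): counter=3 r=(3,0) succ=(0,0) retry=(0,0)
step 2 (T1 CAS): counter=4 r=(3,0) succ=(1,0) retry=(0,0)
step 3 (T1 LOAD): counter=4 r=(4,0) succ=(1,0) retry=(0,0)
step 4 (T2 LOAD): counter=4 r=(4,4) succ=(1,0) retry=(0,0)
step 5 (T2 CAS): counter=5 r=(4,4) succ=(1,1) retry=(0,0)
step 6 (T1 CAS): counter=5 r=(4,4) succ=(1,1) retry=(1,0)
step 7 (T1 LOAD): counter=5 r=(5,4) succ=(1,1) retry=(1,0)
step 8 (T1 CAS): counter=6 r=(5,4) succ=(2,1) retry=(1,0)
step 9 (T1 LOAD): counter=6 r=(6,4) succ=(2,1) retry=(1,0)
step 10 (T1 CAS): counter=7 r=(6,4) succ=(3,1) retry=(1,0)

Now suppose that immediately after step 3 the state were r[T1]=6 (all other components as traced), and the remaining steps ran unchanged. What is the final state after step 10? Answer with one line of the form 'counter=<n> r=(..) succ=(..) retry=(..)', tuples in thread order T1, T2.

counter=7 r=(6,4) succ=(3,1) retry=(1,0)

state after step 3 := counter=4 r=(6,0) succ=(1,0) retry=(0,0)
step 4 (T2 LOAD): counter=4 r=(6,4) succ=(1,0) retry=(0,0)
step 5 (T2 CAS): counter=5 r=(6,4) succ=(1,1) retry=(0,0)
step 6 (T1 CAS): counter=5 r=(6,4) succ=(1,1) retry=(1,0)
step 7 (T1 LOAD): counter=5 r=(5,4) succ=(1,1) retry=(1,0)
step 8 (T1 CAS): counter=6 r=(5,4) succ=(2,1) retry=(1,0)
step 9 (T1 LOAD): counter=6 r=(6,4) succ=(2,1) retry=(1,0)
step 10 (T1 CAS): counter=7 r=(6,4) succ=(3,1) retry=(1,0)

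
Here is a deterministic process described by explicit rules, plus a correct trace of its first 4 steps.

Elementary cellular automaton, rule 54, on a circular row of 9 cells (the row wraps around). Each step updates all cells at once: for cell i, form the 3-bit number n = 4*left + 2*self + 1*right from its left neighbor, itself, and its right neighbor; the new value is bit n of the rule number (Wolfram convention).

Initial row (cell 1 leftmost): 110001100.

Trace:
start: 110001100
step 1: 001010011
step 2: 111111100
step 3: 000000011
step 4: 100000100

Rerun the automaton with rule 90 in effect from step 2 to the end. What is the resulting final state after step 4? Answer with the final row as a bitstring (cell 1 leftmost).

111011100

(re-executing steps 2..4 under rule 90; state before step 2: 001010011)
step 2: 110001111
step 3: 011011000
step 4: 111011100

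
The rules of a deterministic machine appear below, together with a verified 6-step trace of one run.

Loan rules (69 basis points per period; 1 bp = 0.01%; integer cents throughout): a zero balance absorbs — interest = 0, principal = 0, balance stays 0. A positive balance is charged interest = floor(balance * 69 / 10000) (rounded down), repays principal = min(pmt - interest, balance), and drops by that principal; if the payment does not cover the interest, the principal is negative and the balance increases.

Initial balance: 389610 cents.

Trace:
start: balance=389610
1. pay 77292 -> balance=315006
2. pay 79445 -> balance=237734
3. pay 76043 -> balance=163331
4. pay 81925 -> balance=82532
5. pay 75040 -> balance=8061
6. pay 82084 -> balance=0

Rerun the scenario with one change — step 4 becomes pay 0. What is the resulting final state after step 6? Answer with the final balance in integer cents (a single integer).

(re-executing from step 4 with the substitution; state before step 4: balance=163331)
4. pay 0 -> balance=164457
5. pay 75040 -> balance=90551
6. pay 82084 -> balance=9091

9091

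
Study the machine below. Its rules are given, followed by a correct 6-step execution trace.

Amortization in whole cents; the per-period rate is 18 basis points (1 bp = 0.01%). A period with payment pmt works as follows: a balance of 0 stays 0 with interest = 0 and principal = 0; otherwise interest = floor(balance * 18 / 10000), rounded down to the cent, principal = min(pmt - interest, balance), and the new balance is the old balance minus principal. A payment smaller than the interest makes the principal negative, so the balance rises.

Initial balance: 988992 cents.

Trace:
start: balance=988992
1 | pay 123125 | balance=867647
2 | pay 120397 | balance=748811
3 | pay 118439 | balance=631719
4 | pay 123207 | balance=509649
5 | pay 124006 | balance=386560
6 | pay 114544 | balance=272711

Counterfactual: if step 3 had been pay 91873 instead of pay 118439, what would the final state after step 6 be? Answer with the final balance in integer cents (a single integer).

(re-executing from step 3 with the substitution; state before step 3: balance=748811)
3 | pay 91873 | balance=658285
4 | pay 123207 | balance=536262
5 | pay 124006 | balance=413221
6 | pay 114544 | balance=299420

299420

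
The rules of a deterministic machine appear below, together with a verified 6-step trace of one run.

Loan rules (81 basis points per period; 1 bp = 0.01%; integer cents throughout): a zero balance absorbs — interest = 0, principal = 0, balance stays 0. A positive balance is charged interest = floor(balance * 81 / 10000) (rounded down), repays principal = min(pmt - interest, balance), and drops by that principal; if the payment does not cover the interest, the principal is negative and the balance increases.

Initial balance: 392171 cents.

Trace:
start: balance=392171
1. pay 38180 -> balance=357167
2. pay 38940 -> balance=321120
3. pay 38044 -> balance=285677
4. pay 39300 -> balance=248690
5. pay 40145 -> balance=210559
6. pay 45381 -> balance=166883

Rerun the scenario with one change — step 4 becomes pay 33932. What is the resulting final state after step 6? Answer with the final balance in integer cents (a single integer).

172338

(re-executing from step 4 with the substitution; state before step 4: balance=285677)
4. pay 33932 -> balance=254058
5. pay 40145 -> balance=215970
6. pay 45381 -> balance=172338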